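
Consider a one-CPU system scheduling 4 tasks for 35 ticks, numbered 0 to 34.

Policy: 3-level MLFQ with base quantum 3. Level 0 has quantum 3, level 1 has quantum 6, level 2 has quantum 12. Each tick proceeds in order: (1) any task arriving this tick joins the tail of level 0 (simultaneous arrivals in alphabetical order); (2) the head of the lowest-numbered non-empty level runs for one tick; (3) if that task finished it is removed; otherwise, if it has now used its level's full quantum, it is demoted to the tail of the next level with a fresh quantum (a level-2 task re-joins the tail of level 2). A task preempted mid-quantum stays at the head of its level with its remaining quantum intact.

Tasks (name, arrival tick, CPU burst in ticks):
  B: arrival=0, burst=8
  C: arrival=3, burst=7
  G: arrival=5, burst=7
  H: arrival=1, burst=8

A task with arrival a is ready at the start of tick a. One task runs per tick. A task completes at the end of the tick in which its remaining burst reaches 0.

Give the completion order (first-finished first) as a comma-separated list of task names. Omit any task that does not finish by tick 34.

completion order = B, H, C, G

t=0: L0/L1/L2 = B/-/- → run B
t=1: L0/L1/L2 = BH/-/- → run B
t=2: L0/L1/L2 = BH/-/- → run B
t=3: L0/L1/L2 = HC/B/- → run H
t=4: L0/L1/L2 = HC/B/- → run H
t=5: L0/L1/L2 = HCG/B/- → run H
t=6: L0/L1/L2 = CG/BH/- → run C
t=7: L0/L1/L2 = CG/BH/- → run C
t=8: L0/L1/L2 = CG/BH/- → run C
t=9: L0/L1/L2 = G/BHC/- → run G
t=10: L0/L1/L2 = G/BHC/- → run G
t=11: L0/L1/L2 = G/BHC/- → run G
t=12: L0/L1/L2 = -/BHCG/- → run B
t=13: L0/L1/L2 = -/BHCG/- → run B
t=14: L0/L1/L2 = -/BHCG/- → run B
t=15: L0/L1/L2 = -/BHCG/- → run B
t=16: L0/L1/L2 = -/BHCG/- → run B
t=17: L0/L1/L2 = -/HCG/- → run H
t=18: L0/L1/L2 = -/HCG/- → run H
t=19: L0/L1/L2 = -/HCG/- → run H
t=20: L0/L1/L2 = -/HCG/- → run H
t=21: L0/L1/L2 = -/HCG/- → run H
t=22: L0/L1/L2 = -/CG/- → run C
t=23: L0/L1/L2 = -/CG/- → run C
t=24: L0/L1/L2 = -/CG/- → run C
t=25: L0/L1/L2 = -/CG/- → run C
t=26: L0/L1/L2 = -/G/- → run G
t=27: L0/L1/L2 = -/G/- → run G
t=28: L0/L1/L2 = -/G/- → run G
t=29: L0/L1/L2 = -/G/- → run G
t=30: (idle)
t=31: (idle)
t=32: (idle)
t=33: (idle)
t=34: (idle)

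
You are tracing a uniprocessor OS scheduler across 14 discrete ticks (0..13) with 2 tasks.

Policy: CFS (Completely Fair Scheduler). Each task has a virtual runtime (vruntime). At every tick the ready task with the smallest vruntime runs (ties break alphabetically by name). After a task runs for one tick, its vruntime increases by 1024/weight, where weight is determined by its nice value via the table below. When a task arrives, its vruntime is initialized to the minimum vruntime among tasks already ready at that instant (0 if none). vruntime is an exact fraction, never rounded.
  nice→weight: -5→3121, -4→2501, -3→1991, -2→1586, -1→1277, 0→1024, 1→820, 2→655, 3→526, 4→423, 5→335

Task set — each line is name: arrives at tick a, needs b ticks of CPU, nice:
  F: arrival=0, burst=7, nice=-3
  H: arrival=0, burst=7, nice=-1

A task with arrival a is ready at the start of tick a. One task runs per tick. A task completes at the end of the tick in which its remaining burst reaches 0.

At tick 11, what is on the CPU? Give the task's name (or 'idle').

running at tick 11 = H

t=0: vr[F=0 H=0] → run F
t=1: vr[F=1024/1991 H=0] → run H
t=2: vr[F=1024/1991 H=1024/1277] → run F
t=3: vr[F=2048/1991 H=1024/1277] → run H
t=4: vr[F=2048/1991 H=2048/1277] → run F
t=5: vr[F=3072/1991 H=2048/1277] → run F
t=6: vr[F=4096/1991 H=2048/1277] → run H
t=7: vr[F=4096/1991 H=3072/1277] → run F
t=8: vr[F=5120/1991 H=3072/1277] → run H
t=9: vr[F=5120/1991 H=4096/1277] → run F
t=10: vr[F=6144/1991 H=4096/1277] → run F
t=11: vr[H=4096/1277] → run H
t=12: vr[H=5120/1277] → run H
t=13: vr[H=6144/1277] → run H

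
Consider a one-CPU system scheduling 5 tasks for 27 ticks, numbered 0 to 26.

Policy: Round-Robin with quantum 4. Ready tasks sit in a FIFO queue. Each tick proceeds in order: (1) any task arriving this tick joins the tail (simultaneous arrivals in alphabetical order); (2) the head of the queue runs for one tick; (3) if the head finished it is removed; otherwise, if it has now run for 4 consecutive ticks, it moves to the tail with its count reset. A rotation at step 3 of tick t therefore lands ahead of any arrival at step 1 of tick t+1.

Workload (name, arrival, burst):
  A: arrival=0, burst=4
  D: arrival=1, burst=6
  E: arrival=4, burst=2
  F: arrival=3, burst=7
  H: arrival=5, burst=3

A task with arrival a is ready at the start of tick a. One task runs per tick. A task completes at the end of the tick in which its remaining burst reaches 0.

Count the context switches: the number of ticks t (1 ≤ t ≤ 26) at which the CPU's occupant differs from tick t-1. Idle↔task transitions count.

t=0: queue=[A] q_used=0 → run A
t=1: queue=[A,D] q_used=1 → run A
t=2: queue=[A,D] q_used=2 → run A
t=3: queue=[A,D,F] q_used=3 → run A
t=4: queue=[D,F,E] q_used=0 → run D
t=5: queue=[D,F,E,H] q_used=1 → run D
t=6: queue=[D,F,E,H] q_used=2 → run D
t=7: queue=[D,F,E,H] q_used=3 → run D
t=8: queue=[F,E,H,D] q_used=0 → run F
t=9: queue=[F,E,H,D] q_used=1 → run F
t=10: queue=[F,E,H,D] q_used=2 → run F
t=11: queue=[F,E,H,D] q_used=3 → run F
t=12: queue=[E,H,D,F] q_used=0 → run E
t=13: queue=[E,H,D,F] q_used=1 → run E
t=14: queue=[H,D,F] q_used=0 → run H
t=15: queue=[H,D,F] q_used=1 → run H
t=16: queue=[H,D,F] q_used=2 → run H
t=17: queue=[D,F] q_used=0 → run D
t=18: queue=[D,F] q_used=1 → run D
t=19: queue=[F] q_used=0 → run F
t=20: queue=[F] q_used=1 → run F
t=21: queue=[F] q_used=2 → run F
t=22: (idle)
t=23: (idle)
t=24: (idle)
t=25: (idle)
t=26: (idle)

context switches = 7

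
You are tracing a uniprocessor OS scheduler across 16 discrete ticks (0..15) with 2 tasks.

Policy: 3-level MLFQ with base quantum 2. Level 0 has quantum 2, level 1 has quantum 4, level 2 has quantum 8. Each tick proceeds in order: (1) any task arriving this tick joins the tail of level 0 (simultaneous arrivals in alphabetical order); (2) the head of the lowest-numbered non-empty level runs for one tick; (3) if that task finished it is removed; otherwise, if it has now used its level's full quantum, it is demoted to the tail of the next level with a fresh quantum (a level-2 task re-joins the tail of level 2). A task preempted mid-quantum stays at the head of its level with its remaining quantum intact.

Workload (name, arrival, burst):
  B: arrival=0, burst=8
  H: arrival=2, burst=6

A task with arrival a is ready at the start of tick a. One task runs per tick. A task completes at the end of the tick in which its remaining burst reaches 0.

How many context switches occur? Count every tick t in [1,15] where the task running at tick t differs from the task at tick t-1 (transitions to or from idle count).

t=0: L0/L1/L2 = B/-/- → run B
t=1: L0/L1/L2 = B/-/- → run B
t=2: L0/L1/L2 = H/B/- → run H
t=3: L0/L1/L2 = H/B/- → run H
t=4: L0/L1/L2 = -/BH/- → run B
t=5: L0/L1/L2 = -/BH/- → run B
t=6: L0/L1/L2 = -/BH/- → run B
t=7: L0/L1/L2 = -/BH/- → run B
t=8: L0/L1/L2 = -/H/B → run H
t=9: L0/L1/L2 = -/H/B → run H
t=10: L0/L1/L2 = -/H/B → run H
t=11: L0/L1/L2 = -/H/B → run H
t=12: L0/L1/L2 = -/-/B → run B
t=13: L0/L1/L2 = -/-/B → run B
t=14: (idle)
t=15: (idle)

context switches = 5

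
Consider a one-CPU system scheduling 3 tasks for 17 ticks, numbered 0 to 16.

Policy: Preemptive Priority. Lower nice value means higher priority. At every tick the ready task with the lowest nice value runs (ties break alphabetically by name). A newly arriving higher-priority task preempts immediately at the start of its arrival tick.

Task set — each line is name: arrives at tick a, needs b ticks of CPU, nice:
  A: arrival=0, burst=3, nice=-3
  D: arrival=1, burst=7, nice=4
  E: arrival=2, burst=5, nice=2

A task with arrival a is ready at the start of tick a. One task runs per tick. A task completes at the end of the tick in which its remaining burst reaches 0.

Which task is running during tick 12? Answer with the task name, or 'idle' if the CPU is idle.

running at tick 12 = D

t=0: ready={A} → run A
t=1: ready={A,D} → run A
t=2: ready={A,D,E} → run A
t=3: ready={D,E} → run E
t=4: ready={D,E} → run E
t=5: ready={D,E} → run E
t=6: ready={D,E} → run E
t=7: ready={D,E} → run E
t=8: ready={D} → run D
t=9: ready={D} → run D
t=10: ready={D} → run D
t=11: ready={D} → run D
t=12: ready={D} → run D
t=13: ready={D} → run D
t=14: ready={D} → run D
t=15: (idle)
t=16: (idle)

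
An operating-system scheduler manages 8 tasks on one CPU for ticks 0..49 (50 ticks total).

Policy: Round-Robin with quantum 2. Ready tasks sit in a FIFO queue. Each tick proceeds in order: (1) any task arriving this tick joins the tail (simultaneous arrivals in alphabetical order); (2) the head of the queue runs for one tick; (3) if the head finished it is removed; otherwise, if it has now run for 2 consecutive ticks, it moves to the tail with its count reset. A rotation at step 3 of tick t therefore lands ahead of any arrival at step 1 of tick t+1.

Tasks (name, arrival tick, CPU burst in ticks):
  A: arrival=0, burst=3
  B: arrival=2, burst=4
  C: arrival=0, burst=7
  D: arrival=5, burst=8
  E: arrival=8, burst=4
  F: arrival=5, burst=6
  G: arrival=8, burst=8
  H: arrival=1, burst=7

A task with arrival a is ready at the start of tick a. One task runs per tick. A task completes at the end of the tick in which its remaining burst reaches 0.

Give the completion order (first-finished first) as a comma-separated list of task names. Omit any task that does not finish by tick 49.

completion order = A, B, E, C, F, H, D, G

t=0: queue=[A,C] q_used=0 → run A
t=1: queue=[A,C,H] q_used=1 → run A
t=2: queue=[C,H,A,B] q_used=0 → run C
t=3: queue=[C,H,A,B] q_used=1 → run C
t=4: queue=[H,A,B,C] q_used=0 → run H
t=5: queue=[H,A,B,C,D,F] q_used=1 → run H
t=6: queue=[A,B,C,D,F,H] q_used=0 → run A
t=7: queue=[B,C,D,F,H] q_used=0 → run B
t=8: queue=[B,C,D,F,H,E,G] q_used=1 → run B
t=9: queue=[C,D,F,H,E,G,B] q_used=0 → run C
t=10: queue=[C,D,F,H,E,G,B] q_used=1 → run C
t=11: queue=[D,F,H,E,G,B,C] q_used=0 → run D
t=12: queue=[D,F,H,E,G,B,C] q_used=1 → run D
t=13: queue=[F,H,E,G,B,C,D] q_used=0 → run F
t=14: queue=[F,H,E,G,B,C,D] q_used=1 → run F
t=15: queue=[H,E,G,B,C,D,F] q_used=0 → run H
t=16: queue=[H,E,G,B,C,D,F] q_used=1 → run H
t=17: queue=[E,G,B,C,D,F,H] q_used=0 → run E
t=18: queue=[E,G,B,C,D,F,H] q_used=1 → run E
t=19: queue=[G,B,C,D,F,H,E] q_used=0 → run G
t=20: queue=[G,B,C,D,F,H,E] q_used=1 → run G
t=21: queue=[B,C,D,F,H,E,G] q_used=0 → run B
t=22: queue=[B,C,D,F,H,E,G] q_used=1 → run B
t=23: queue=[C,D,F,H,E,G] q_used=0 → run C
t=24: queue=[C,D,F,H,E,G] q_used=1 → run C
t=25: queue=[D,F,H,E,G,C] q_used=0 → run D
t=26: queue=[D,F,H,E,G,C] q_used=1 → run D
t=27: queue=[F,H,E,G,C,D] q_used=0 → run F
t=28: queue=[F,H,E,G,C,D] q_used=1 → run F
t=29: queue=[H,E,G,C,D,F] q_used=0 → run H
t=30: queue=[H,E,G,C,D,F] q_used=1 → run H
t=31: queue=[E,G,C,D,F,H] q_used=0 → run E
t=32: queue=[E,G,C,D,F,H] q_used=1 → run E
t=33: queue=[G,C,D,F,H] q_used=0 → run G
t=34: queue=[G,C,D,F,H] q_used=1 → run G
t=35: queue=[C,D,F,H,G] q_used=0 → run C
t=36: queue=[D,F,H,G] q_used=0 → run D
t=37: queue=[D,F,H,G] q_used=1 → run D
t=38: queue=[F,H,G,D] q_used=0 → run F
t=39: queue=[F,H,G,D] q_used=1 → run F
t=40: queue=[H,G,D] q_used=0 → run H
t=41: queue=[G,D] q_used=0 → run G
t=42: queue=[G,D] q_used=1 → run G
t=43: queue=[D,G] q_used=0 → run D
t=44: queue=[D,G] q_used=1 → run D
t=45: queue=[G] q_used=0 → run G
t=46: queue=[G] q_used=1 → run G
t=47: (idle)
t=48: (idle)
t=49: (idle)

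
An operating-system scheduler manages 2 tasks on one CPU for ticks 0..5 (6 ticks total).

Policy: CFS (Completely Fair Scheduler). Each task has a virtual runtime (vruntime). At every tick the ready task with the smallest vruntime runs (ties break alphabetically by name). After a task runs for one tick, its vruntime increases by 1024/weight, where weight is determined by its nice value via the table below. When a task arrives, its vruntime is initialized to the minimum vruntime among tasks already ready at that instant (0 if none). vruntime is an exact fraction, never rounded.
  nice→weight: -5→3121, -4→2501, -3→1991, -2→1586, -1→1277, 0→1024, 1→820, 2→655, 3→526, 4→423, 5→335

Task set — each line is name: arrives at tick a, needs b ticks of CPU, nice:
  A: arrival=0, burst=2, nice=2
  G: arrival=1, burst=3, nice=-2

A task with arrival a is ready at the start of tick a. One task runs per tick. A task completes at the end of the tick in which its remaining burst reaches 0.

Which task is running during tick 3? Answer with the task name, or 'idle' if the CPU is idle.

t=0: vr[A=0] → run A
t=1: vr[A=1024/655 G=1024/655] → run A
t=2: vr[G=1024/655] → run G
t=3: vr[G=1147392/519415] → run G
t=4: vr[G=1482752/519415] → run G
t=5: (idle)

running at tick 3 = G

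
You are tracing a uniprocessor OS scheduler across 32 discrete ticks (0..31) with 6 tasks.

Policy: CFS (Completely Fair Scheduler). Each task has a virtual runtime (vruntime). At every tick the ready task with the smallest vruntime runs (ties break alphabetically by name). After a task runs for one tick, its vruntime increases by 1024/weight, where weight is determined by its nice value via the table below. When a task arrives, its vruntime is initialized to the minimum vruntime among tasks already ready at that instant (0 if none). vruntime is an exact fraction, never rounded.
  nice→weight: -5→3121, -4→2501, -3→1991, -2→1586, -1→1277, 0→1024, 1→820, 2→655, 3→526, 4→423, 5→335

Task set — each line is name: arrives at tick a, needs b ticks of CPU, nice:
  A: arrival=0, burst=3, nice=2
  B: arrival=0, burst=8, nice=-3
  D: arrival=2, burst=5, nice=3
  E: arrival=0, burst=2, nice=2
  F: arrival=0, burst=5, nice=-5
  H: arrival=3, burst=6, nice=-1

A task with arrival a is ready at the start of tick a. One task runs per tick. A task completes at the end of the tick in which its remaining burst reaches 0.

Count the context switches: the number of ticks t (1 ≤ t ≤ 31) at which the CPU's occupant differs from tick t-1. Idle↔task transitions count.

context switches = 27

t=0: vr[A=0 B=0 E=0 F=0] → run A
t=1: vr[A=1024/655 B=0 E=0 F=0] → run B
t=2: vr[A=1024/655 B=1024/1991 D=0 E=0 F=0] → run D
t=3: vr[A=1024/655 B=1024/1991 D=512/263 E=0 F=0 H=0] → run E
t=4: vr[A=1024/655 B=1024/1991 D=512/263 E=1024/655 F=0 H=0] → run F
t=5: vr[A=1024/655 B=1024/1991 D=512/263 E=1024/655 F=1024/3121 H=0] → run H
t=6: vr[A=1024/655 B=1024/1991 D=512/263 E=1024/655 F=1024/3121 H=1024/1277] → run F
t=7: vr[A=1024/655 B=1024/1991 D=512/263 E=1024/655 F=2048/3121 H=1024/1277] → run B
t=8: vr[A=1024/655 B=2048/1991 D=512/263 E=1024/655 F=2048/3121 H=1024/1277] → run F
t=9: vr[A=1024/655 B=2048/1991 D=512/263 E=1024/655 F=3072/3121 H=1024/1277] → run H
t=10: vr[A=1024/655 B=2048/1991 D=512/263 E=1024/655 F=3072/3121 H=2048/1277] → run F
t=11: vr[A=1024/655 B=2048/1991 D=512/263 E=1024/655 F=4096/3121 H=2048/1277] → run B
t=12: vr[A=1024/655 B=3072/1991 D=512/263 E=1024/655 F=4096/3121 H=2048/1277] → run F
t=13: vr[A=1024/655 B=3072/1991 D=512/263 E=1024/655 H=2048/1277] → run B
t=14: vr[A=1024/655 B=4096/1991 D=512/263 E=1024/655 H=2048/1277] → run A
t=15: vr[A=2048/655 B=4096/1991 D=512/263 E=1024/655 H=2048/1277] → run E
t=16: vr[A=2048/655 B=4096/1991 D=512/263 H=2048/1277] → run H
t=17: vr[A=2048/655 B=4096/1991 D=512/263 H=3072/1277] → run D
t=18: vr[A=2048/655 B=4096/1991 D=1024/263 H=3072/1277] → run B
t=19: vr[A=2048/655 B=5120/1991 D=1024/263 H=3072/1277] → run H
t=20: vr[A=2048/655 B=5120/1991 D=1024/263 H=4096/1277] → run B
t=21: vr[A=2048/655 B=6144/1991 D=1024/263 H=4096/1277] → run B
t=22: vr[A=2048/655 B=7168/1991 D=1024/263 H=4096/1277] → run A
t=23: vr[B=7168/1991 D=1024/263 H=4096/1277] → run H
t=24: vr[B=7168/1991 D=1024/263 H=5120/1277] → run B
t=25: vr[D=1024/263 H=5120/1277] → run D
t=26: vr[D=1536/263 H=5120/1277] → run H
t=27: vr[D=1536/263] → run D
t=28: vr[D=2048/263] → run D
t=29: (idle)
t=30: (idle)
t=31: (idle)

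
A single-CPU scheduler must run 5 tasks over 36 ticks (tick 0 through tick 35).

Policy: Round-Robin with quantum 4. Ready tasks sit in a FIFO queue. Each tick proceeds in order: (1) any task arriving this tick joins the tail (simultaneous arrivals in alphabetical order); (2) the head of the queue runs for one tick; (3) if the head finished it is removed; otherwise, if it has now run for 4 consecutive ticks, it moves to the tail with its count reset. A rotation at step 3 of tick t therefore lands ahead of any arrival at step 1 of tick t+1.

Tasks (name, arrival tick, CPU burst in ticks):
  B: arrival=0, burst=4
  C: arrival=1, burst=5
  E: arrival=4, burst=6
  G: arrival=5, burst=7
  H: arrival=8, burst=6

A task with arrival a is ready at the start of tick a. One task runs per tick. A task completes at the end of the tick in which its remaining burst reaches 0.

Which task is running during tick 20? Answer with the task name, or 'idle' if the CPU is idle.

t=0: queue=[B] q_used=0 → run B
t=1: queue=[B,C] q_used=1 → run B
t=2: queue=[B,C] q_used=2 → run B
t=3: queue=[B,C] q_used=3 → run B
t=4: queue=[C,E] q_used=0 → run C
t=5: queue=[C,E,G] q_used=1 → run C
t=6: queue=[C,E,G] q_used=2 → run C
t=7: queue=[C,E,G] q_used=3 → run C
t=8: queue=[E,G,C,H] q_used=0 → run E
t=9: queue=[E,G,C,H] q_used=1 → run E
t=10: queue=[E,G,C,H] q_used=2 → run E
t=11: queue=[E,G,C,H] q_used=3 → run E
t=12: queue=[G,C,H,E] q_used=0 → run G
t=13: queue=[G,C,H,E] q_used=1 → run G
t=14: queue=[G,C,H,E] q_used=2 → run G
t=15: queue=[G,C,H,E] q_used=3 → run G
t=16: queue=[C,H,E,G] q_used=0 → run C
t=17: queue=[H,E,G] q_used=0 → run H
t=18: queue=[H,E,G] q_used=1 → run H
t=19: queue=[H,E,G] q_used=2 → run H
t=20: queue=[H,E,G] q_used=3 → run H
t=21: queue=[E,G,H] q_used=0 → run E
t=22: queue=[E,G,H] q_used=1 → run E
t=23: queue=[G,H] q_used=0 → run G
t=24: queue=[G,H] q_used=1 → run G
t=25: queue=[G,H] q_used=2 → run G
t=26: queue=[H] q_used=0 → run H
t=27: queue=[H] q_used=1 → run H
t=28: (idle)
t=29: (idle)
t=30: (idle)
t=31: (idle)
t=32: (idle)
t=33: (idle)
t=34: (idle)
t=35: (idle)

running at tick 20 = H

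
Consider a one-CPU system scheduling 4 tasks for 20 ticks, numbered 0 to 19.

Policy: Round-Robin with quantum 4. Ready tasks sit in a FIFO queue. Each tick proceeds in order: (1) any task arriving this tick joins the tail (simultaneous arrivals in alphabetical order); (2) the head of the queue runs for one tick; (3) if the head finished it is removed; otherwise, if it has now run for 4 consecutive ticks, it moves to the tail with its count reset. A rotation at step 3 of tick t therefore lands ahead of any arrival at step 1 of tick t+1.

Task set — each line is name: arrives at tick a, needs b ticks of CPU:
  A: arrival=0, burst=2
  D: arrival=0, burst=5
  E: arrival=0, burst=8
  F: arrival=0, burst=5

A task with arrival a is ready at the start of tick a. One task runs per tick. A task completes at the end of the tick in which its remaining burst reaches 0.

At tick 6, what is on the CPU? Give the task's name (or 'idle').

running at tick 6 = E

t=0: queue=[A,D,E,F] q_used=0 → run A
t=1: queue=[A,D,E,F] q_used=1 → run A
t=2: queue=[D,E,F] q_used=0 → run D
t=3: queue=[D,E,F] q_used=1 → run D
t=4: queue=[D,E,F] q_used=2 → run D
t=5: queue=[D,E,F] q_used=3 → run D
t=6: queue=[E,F,D] q_used=0 → run E
t=7: queue=[E,F,D] q_used=1 → run E
t=8: queue=[E,F,D] q_used=2 → run E
t=9: queue=[E,F,D] q_used=3 → run E
t=10: queue=[F,D,E] q_used=0 → run F
t=11: queue=[F,D,E] q_used=1 → run F
t=12: queue=[F,D,E] q_used=2 → run F
t=13: queue=[F,D,E] q_used=3 → run F
t=14: queue=[D,E,F] q_used=0 → run D
t=15: queue=[E,F] q_used=0 → run E
t=16: queue=[E,F] q_used=1 → run E
t=17: queue=[E,F] q_used=2 → run E
t=18: queue=[E,F] q_used=3 → run E
t=19: queue=[F] q_used=0 → run F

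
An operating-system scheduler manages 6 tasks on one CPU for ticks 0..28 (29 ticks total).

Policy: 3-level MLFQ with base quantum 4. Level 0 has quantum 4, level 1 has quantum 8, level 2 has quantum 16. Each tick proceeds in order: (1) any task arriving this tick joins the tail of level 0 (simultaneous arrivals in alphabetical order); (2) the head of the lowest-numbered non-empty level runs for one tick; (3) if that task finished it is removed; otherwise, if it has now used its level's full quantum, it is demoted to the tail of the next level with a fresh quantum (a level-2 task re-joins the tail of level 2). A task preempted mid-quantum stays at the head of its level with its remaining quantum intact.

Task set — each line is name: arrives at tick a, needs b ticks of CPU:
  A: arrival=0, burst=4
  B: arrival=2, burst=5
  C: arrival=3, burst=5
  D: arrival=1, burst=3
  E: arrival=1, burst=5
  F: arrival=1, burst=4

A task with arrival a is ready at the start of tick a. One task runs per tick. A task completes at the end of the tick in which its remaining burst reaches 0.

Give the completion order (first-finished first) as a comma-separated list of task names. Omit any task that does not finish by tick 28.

completion order = A, D, F, E, B, C

t=0: L0/L1/L2 = A/-/- → run A
t=1: L0/L1/L2 = ADEF/-/- → run A
t=2: L0/L1/L2 = ADEFB/-/- → run A
t=3: L0/L1/L2 = ADEFBC/-/- → run A
t=4: L0/L1/L2 = DEFBC/-/- → run D
t=5: L0/L1/L2 = DEFBC/-/- → run D
t=6: L0/L1/L2 = DEFBC/-/- → run D
t=7: L0/L1/L2 = EFBC/-/- → run E
t=8: L0/L1/L2 = EFBC/-/- → run E
t=9: L0/L1/L2 = EFBC/-/- → run E
t=10: L0/L1/L2 = EFBC/-/- → run E
t=11: L0/L1/L2 = FBC/E/- → run F
t=12: L0/L1/L2 = FBC/E/- → run F
t=13: L0/L1/L2 = FBC/E/- → run F
t=14: L0/L1/L2 = FBC/E/- → run F
t=15: L0/L1/L2 = BC/E/- → run B
t=16: L0/L1/L2 = BC/E/- → run B
t=17: L0/L1/L2 = BC/E/- → run B
t=18: L0/L1/L2 = BC/E/- → run B
t=19: L0/L1/L2 = C/EB/- → run C
t=20: L0/L1/L2 = C/EB/- → run C
t=21: L0/L1/L2 = C/EB/- → run C
t=22: L0/L1/L2 = C/EB/- → run C
t=23: L0/L1/L2 = -/EBC/- → run E
t=24: L0/L1/L2 = -/BC/- → run B
t=25: L0/L1/L2 = -/C/- → run C
t=26: (idle)
t=27: (idle)
t=28: (idle)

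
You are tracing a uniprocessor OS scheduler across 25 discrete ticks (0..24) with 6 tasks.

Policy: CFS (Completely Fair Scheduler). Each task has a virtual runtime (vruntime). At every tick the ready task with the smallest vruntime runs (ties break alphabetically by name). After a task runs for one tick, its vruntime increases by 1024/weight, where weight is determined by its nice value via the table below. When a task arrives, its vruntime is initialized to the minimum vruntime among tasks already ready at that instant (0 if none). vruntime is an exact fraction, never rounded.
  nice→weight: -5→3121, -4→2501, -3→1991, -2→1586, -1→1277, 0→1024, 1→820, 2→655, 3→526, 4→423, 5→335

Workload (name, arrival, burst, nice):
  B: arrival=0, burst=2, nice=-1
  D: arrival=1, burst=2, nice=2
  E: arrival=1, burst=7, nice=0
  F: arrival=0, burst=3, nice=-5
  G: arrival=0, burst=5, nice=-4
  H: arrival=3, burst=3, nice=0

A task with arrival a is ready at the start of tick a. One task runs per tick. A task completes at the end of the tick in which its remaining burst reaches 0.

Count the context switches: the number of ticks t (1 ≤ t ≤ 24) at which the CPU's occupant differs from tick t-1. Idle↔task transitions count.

t=0: vr[B=0 F=0 G=0] → run B
t=1: vr[B=1024/1277 D=0 E=0 F=0 G=0] → run D
t=2: vr[B=1024/1277 D=1024/655 E=0 F=0 G=0] → run E
t=3: vr[B=1024/1277 D=1024/655 E=1 F=0 G=0 H=0] → run F
t=4: vr[B=1024/1277 D=1024/655 E=1 F=1024/3121 G=0 H=0] → run G
t=5: vr[B=1024/1277 D=1024/655 E=1 F=1024/3121 G=1024/2501 H=0] → run H
t=6: vr[B=1024/1277 D=1024/655 E=1 F=1024/3121 G=1024/2501 H=1] → run F
t=7: vr[B=1024/1277 D=1024/655 E=1 F=2048/3121 G=1024/2501 H=1] → run G
t=8: vr[B=1024/1277 D=1024/655 E=1 F=2048/3121 G=2048/2501 H=1] → run F
t=9: vr[B=1024/1277 D=1024/655 E=1 G=2048/2501 H=1] → run B
t=10: vr[D=1024/655 E=1 G=2048/2501 H=1] → run G
t=11: vr[D=1024/655 E=1 G=3072/2501 H=1] → run E
t=12: vr[D=1024/655 E=2 G=3072/2501 H=1] → run H
t=13: vr[D=1024/655 E=2 G=3072/2501 H=2] → run G
t=14: vr[D=1024/655 E=2 G=4096/2501 H=2] → run D
t=15: vr[E=2 G=4096/2501 H=2] → run G
t=16: vr[E=2 H=2] → run E
t=17: vr[E=3 H=2] → run H
t=18: vr[E=3] → run E
t=19: vr[E=4] → run E
t=20: vr[E=5] → run E
t=21: vr[E=6] → run E
t=22: (idle)
t=23: (idle)
t=24: (idle)

context switches = 19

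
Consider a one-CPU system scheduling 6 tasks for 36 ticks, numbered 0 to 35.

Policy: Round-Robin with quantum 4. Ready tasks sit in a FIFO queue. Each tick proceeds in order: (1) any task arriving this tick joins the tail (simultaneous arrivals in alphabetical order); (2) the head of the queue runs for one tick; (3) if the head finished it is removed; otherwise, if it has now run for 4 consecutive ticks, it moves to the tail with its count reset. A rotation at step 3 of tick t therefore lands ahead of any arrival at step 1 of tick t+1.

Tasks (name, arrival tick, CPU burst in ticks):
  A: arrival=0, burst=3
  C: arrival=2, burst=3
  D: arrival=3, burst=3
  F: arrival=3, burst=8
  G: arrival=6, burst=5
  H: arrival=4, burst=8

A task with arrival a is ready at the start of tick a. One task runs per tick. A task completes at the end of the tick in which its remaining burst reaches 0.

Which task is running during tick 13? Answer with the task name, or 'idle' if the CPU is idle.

running at tick 13 = H

t=0: queue=[A] q_used=0 → run A
t=1: queue=[A] q_used=1 → run A
t=2: queue=[A,C] q_used=2 → run A
t=3: queue=[C,D,F] q_used=0 → run C
t=4: queue=[C,D,F,H] q_used=1 → run C
t=5: queue=[C,D,F,H] q_used=2 → run C
t=6: queue=[D,F,H,G] q_used=0 → run D
t=7: queue=[D,F,H,G] q_used=1 → run D
t=8: queue=[D,F,H,G] q_used=2 → run D
t=9: queue=[F,H,G] q_used=0 → run F
t=10: queue=[F,H,G] q_used=1 → run F
t=11: queue=[F,H,G] q_used=2 → run F
t=12: queue=[F,H,G] q_used=3 → run F
t=13: queue=[H,G,F] q_used=0 → run H
t=14: queue=[H,G,F] q_used=1 → run H
t=15: queue=[H,G,F] q_used=2 → run H
t=16: queue=[H,G,F] q_used=3 → run H
t=17: queue=[G,F,H] q_used=0 → run G
t=18: queue=[G,F,H] q_used=1 → run G
t=19: queue=[G,F,H] q_used=2 → run G
t=20: queue=[G,F,H] q_used=3 → run G
t=21: queue=[F,H,G] q_used=0 → run F
t=22: queue=[F,H,G] q_used=1 → run F
t=23: queue=[F,H,G] q_used=2 → run F
t=24: queue=[F,H,G] q_used=3 → run F
t=25: queue=[H,G] q_used=0 → run H
t=26: queue=[H,G] q_used=1 → run H
t=27: queue=[H,G] q_used=2 → run H
t=28: queue=[H,G] q_used=3 → run H
t=29: queue=[G] q_used=0 → run G
t=30: (idle)
t=31: (idle)
t=32: (idle)
t=33: (idle)
t=34: (idle)
t=35: (idle)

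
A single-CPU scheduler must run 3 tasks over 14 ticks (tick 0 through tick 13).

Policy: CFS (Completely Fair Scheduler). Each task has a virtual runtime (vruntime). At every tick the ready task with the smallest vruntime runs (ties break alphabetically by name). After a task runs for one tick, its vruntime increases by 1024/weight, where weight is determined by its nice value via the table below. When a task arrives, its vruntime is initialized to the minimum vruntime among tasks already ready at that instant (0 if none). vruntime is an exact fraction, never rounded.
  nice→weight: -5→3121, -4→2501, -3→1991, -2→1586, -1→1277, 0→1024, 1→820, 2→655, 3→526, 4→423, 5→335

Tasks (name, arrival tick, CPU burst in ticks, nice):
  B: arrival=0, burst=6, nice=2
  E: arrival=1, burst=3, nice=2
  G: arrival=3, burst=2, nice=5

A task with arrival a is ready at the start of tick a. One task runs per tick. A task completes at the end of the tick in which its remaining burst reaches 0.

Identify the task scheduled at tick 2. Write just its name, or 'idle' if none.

t=0: vr[B=0] → run B
t=1: vr[B=1024/655 E=1024/655] → run B
t=2: vr[B=2048/655 E=1024/655] → run E
t=3: vr[B=2048/655 E=2048/655 G=2048/655] → run B
t=4: vr[B=3072/655 E=2048/655 G=2048/655] → run E
t=5: vr[B=3072/655 E=3072/655 G=2048/655] → run G
t=6: vr[B=3072/655 E=3072/655 G=54272/8777] → run B
t=7: vr[B=4096/655 E=3072/655 G=54272/8777] → run E
t=8: vr[B=4096/655 G=54272/8777] → run G
t=9: vr[B=4096/655] → run B
t=10: vr[B=1024/131] → run B
t=11: (idle)
t=12: (idle)
t=13: (idle)

running at tick 2 = E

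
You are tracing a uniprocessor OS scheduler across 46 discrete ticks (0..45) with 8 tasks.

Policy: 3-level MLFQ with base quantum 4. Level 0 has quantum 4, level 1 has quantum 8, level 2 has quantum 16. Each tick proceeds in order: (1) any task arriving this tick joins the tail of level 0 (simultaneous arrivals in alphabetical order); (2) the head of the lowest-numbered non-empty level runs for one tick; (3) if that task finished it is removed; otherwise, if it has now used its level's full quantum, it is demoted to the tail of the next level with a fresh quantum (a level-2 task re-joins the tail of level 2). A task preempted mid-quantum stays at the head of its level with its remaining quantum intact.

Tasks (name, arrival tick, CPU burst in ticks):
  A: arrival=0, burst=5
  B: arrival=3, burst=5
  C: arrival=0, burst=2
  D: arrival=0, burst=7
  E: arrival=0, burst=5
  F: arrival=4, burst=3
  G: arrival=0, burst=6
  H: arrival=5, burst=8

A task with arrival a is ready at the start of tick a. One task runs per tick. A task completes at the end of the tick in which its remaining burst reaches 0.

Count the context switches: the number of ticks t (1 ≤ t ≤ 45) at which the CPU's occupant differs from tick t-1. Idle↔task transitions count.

context switches = 14

t=0: L0/L1/L2 = ACDEG/-/- → run A
t=1: L0/L1/L2 = ACDEG/-/- → run A
t=2: L0/L1/L2 = ACDEG/-/- → run A
t=3: L0/L1/L2 = ACDEGB/-/- → run A
t=4: L0/L1/L2 = CDEGBF/A/- → run C
t=5: L0/L1/L2 = CDEGBFH/A/- → run C
t=6: L0/L1/L2 = DEGBFH/A/- → run D
t=7: L0/L1/L2 = DEGBFH/A/- → run D
t=8: L0/L1/L2 = DEGBFH/A/- → run D
t=9: L0/L1/L2 = DEGBFH/A/- → run D
t=10: L0/L1/L2 = EGBFH/AD/- → run E
t=11: L0/L1/L2 = EGBFH/AD/- → run E
t=12: L0/L1/L2 = EGBFH/AD/- → run E
t=13: L0/L1/L2 = EGBFH/AD/- → run E
t=14: L0/L1/L2 = GBFH/ADE/- → run G
t=15: L0/L1/L2 = GBFH/ADE/- → run G
t=16: L0/L1/L2 = GBFH/ADE/- → run G
t=17: L0/L1/L2 = GBFH/ADE/- → run G
t=18: L0/L1/L2 = BFH/ADEG/- → run B
t=19: L0/L1/L2 = BFH/ADEG/- → run B
t=20: L0/L1/L2 = BFH/ADEG/- → run B
t=21: L0/L1/L2 = BFH/ADEG/- → run B
t=22: L0/L1/L2 = FH/ADEGB/- → run F
t=23: L0/L1/L2 = FH/ADEGB/- → run F
t=24: L0/L1/L2 = FH/ADEGB/- → run F
t=25: L0/L1/L2 = H/ADEGB/- → run H
t=26: L0/L1/L2 = H/ADEGB/- → run H
t=27: L0/L1/L2 = H/ADEGB/- → run H
t=28: L0/L1/L2 = H/ADEGB/- → run H
t=29: L0/L1/L2 = -/ADEGBH/- → run A
t=30: L0/L1/L2 = -/DEGBH/- → run D
t=31: L0/L1/L2 = -/DEGBH/- → run D
t=32: L0/L1/L2 = -/DEGBH/- → run D
t=33: L0/L1/L2 = -/EGBH/- → run E
t=34: L0/L1/L2 = -/GBH/- → run G
t=35: L0/L1/L2 = -/GBH/- → run G
t=36: L0/L1/L2 = -/BH/- → run B
t=37: L0/L1/L2 = -/H/- → run H
t=38: L0/L1/L2 = -/H/- → run H
t=39: L0/L1/L2 = -/H/- → run H
t=40: L0/L1/L2 = -/H/- → run H
t=41: (idle)
t=42: (idle)
t=43: (idle)
t=44: (idle)
t=45: (idle)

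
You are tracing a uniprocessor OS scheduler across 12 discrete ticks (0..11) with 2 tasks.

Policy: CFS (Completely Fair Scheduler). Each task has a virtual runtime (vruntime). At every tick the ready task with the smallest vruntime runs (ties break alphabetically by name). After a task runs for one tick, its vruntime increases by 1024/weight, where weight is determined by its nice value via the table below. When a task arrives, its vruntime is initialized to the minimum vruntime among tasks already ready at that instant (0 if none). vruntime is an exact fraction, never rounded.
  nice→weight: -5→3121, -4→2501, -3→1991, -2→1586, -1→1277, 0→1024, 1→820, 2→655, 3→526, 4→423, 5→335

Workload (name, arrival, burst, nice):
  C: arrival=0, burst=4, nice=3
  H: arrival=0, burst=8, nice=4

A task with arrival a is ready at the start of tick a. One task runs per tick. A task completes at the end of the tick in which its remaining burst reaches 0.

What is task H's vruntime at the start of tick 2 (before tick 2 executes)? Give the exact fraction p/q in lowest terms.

t=0: vr[C=0 H=0] → run C
t=1: vr[C=512/263 H=0] → run H
t=2: vr[C=512/263 H=1024/423] → run C
t=3: vr[C=1024/263 H=1024/423] → run H
t=4: vr[C=1024/263 H=2048/423] → run C
t=5: vr[C=1536/263 H=2048/423] → run H
t=6: vr[C=1536/263 H=1024/141] → run C
t=7: vr[H=1024/141] → run H
t=8: vr[H=4096/423] → run H
t=9: vr[H=5120/423] → run H
t=10: vr[H=2048/141] → run H
t=11: vr[H=7168/423] → run H

vruntime(H, start of tick 2) = 1024/423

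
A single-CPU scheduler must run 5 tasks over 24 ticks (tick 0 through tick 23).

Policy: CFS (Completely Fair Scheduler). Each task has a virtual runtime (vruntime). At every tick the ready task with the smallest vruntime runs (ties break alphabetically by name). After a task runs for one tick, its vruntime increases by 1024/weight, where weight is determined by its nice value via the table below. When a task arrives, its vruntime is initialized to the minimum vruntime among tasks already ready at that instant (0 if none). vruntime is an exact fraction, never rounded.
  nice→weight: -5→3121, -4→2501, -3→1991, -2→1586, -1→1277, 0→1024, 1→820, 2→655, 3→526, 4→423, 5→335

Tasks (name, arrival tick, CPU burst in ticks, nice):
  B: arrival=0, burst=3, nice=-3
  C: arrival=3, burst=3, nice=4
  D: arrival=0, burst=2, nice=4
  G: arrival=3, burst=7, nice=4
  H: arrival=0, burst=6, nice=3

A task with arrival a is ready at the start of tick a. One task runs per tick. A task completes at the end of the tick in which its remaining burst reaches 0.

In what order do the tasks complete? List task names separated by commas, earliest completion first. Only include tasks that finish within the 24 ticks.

completion order = B, D, C, H, G

t=0: vr[B=0 D=0 H=0] → run B
t=1: vr[B=1024/1991 D=0 H=0] → run D
t=2: vr[B=1024/1991 D=1024/423 H=0] → run H
t=3: vr[B=1024/1991 C=1024/1991 D=1024/423 G=1024/1991 H=512/263] → run B
t=4: vr[B=2048/1991 C=1024/1991 D=1024/423 G=1024/1991 H=512/263] → run C
t=5: vr[B=2048/1991 C=2471936/842193 D=1024/423 G=1024/1991 H=512/263] → run G
t=6: vr[B=2048/1991 C=2471936/842193 D=1024/423 G=2471936/842193 H=512/263] → run B
t=7: vr[C=2471936/842193 D=1024/423 G=2471936/842193 H=512/263] → run H
t=8: vr[C=2471936/842193 D=1024/423 G=2471936/842193 H=1024/263] → run D
t=9: vr[C=2471936/842193 G=2471936/842193 H=1024/263] → run C
t=10: vr[C=4510720/842193 G=2471936/842193 H=1024/263] → run G
t=11: vr[C=4510720/842193 G=4510720/842193 H=1024/263] → run H
t=12: vr[C=4510720/842193 G=4510720/842193 H=1536/263] → run C
t=13: vr[G=4510720/842193 H=1536/263] → run G
t=14: vr[G=2183168/280731 H=1536/263] → run H
t=15: vr[G=2183168/280731 H=2048/263] → run G
t=16: vr[G=8588288/842193 H=2048/263] → run H
t=17: vr[G=8588288/842193 H=2560/263] → run H
t=18: vr[G=8588288/842193] → run G
t=19: vr[G=10627072/842193] → run G
t=20: vr[G=4221952/280731] → run G
t=21: (idle)
t=22: (idle)
t=23: (idle)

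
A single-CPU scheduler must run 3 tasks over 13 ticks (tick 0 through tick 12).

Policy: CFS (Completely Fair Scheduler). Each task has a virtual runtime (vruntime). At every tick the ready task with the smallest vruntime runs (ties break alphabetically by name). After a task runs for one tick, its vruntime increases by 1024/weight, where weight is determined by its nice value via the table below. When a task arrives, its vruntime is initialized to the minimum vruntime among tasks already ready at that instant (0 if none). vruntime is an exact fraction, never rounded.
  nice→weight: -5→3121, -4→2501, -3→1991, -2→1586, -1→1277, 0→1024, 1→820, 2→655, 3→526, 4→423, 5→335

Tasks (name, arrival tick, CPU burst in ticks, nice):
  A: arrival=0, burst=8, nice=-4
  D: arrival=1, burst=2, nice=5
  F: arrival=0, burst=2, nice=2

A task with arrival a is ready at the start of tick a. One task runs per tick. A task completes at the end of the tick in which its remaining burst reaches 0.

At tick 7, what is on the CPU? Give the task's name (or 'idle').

t=0: vr[A=0 F=0] → run A
t=1: vr[A=1024/2501 D=0 F=0] → run D
t=2: vr[A=1024/2501 D=1024/335 F=0] → run F
t=3: vr[A=1024/2501 D=1024/335 F=1024/655] → run A
t=4: vr[A=2048/2501 D=1024/335 F=1024/655] → run A
t=5: vr[A=3072/2501 D=1024/335 F=1024/655] → run A
t=6: vr[A=4096/2501 D=1024/335 F=1024/655] → run F
t=7: vr[A=4096/2501 D=1024/335] → run A
t=8: vr[A=5120/2501 D=1024/335] → run A
t=9: vr[A=6144/2501 D=1024/335] → run A
t=10: vr[A=7168/2501 D=1024/335] → run A
t=11: vr[D=1024/335] → run D
t=12: (idle)

running at tick 7 = A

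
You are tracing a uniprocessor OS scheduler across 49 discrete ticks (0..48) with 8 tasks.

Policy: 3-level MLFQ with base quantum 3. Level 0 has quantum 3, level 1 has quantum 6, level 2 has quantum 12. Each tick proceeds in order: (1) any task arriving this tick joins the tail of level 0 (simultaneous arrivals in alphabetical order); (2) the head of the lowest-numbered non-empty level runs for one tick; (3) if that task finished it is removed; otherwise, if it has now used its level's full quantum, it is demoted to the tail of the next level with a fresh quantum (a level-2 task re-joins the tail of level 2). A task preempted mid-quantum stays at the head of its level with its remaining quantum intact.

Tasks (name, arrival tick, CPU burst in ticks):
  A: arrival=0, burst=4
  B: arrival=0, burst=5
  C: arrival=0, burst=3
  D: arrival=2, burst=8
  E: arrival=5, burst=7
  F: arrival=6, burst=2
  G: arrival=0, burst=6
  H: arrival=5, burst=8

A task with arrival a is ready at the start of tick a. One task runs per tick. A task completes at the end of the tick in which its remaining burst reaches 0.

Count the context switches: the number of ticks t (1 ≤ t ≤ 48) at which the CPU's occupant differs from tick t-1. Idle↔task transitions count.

t=0: L0/L1/L2 = ABCG/-/- → run A
t=1: L0/L1/L2 = ABCG/-/- → run A
t=2: L0/L1/L2 = ABCGD/-/- → run A
t=3: L0/L1/L2 = BCGD/A/- → run B
t=4: L0/L1/L2 = BCGD/A/- → run B
t=5: L0/L1/L2 = BCGDEH/A/- → run B
t=6: L0/L1/L2 = CGDEHF/AB/- → run C
t=7: L0/L1/L2 = CGDEHF/AB/- → run C
t=8: L0/L1/L2 = CGDEHF/AB/- → run C
t=9: L0/L1/L2 = GDEHF/AB/- → run G
t=10: L0/L1/L2 = GDEHF/AB/- → run G
t=11: L0/L1/L2 = GDEHF/AB/- → run G
t=12: L0/L1/L2 = DEHF/ABG/- → run D
t=13: L0/L1/L2 = DEHF/ABG/- → run D
t=14: L0/L1/L2 = DEHF/ABG/- → run D
t=15: L0/L1/L2 = EHF/ABGD/- → run E
t=16: L0/L1/L2 = EHF/ABGD/- → run E
t=17: L0/L1/L2 = EHF/ABGD/- → run E
t=18: L0/L1/L2 = HF/ABGDE/- → run H
t=19: L0/L1/L2 = HF/ABGDE/- → run H
t=20: L0/L1/L2 = HF/ABGDE/- → run H
t=21: L0/L1/L2 = F/ABGDEH/- → run F
t=22: L0/L1/L2 = F/ABGDEH/- → run F
t=23: L0/L1/L2 = -/ABGDEH/- → run A
t=24: L0/L1/L2 = -/BGDEH/- → run B
t=25: L0/L1/L2 = -/BGDEH/- → run B
t=26: L0/L1/L2 = -/GDEH/- → run G
t=27: L0/L1/L2 = -/GDEH/- → run G
t=28: L0/L1/L2 = -/GDEH/- → run G
t=29: L0/L1/L2 = -/DEH/- → run D
t=30: L0/L1/L2 = -/DEH/- → run D
t=31: L0/L1/L2 = -/DEH/- → run D
t=32: L0/L1/L2 = -/DEH/- → run D
t=33: L0/L1/L2 = -/DEH/- → run D
t=34: L0/L1/L2 = -/EH/- → run E
t=35: L0/L1/L2 = -/EH/- → run E
t=36: L0/L1/L2 = -/EH/- → run E
t=37: L0/L1/L2 = -/EH/- → run E
t=38: L0/L1/L2 = -/H/- → run H
t=39: L0/L1/L2 = -/H/- → run H
t=40: L0/L1/L2 = -/H/- → run H
t=41: L0/L1/L2 = -/H/- → run H
t=42: L0/L1/L2 = -/H/- → run H
t=43: (idle)
t=44: (idle)
t=45: (idle)
t=46: (idle)
t=47: (idle)
t=48: (idle)

context switches = 14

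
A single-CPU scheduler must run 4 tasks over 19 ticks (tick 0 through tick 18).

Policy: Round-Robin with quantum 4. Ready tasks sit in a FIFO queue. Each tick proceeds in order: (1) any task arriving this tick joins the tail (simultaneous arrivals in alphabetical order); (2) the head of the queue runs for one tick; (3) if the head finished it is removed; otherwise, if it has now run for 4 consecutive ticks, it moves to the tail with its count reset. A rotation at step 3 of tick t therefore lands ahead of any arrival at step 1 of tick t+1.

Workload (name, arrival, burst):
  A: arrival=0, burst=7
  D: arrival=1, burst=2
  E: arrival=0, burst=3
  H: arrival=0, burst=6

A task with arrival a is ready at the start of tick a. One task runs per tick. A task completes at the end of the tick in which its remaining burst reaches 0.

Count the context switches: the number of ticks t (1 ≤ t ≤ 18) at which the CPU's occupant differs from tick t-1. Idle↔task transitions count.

context switches = 6

t=0: queue=[A,E,H] q_used=0 → run A
t=1: queue=[A,E,H,D] q_used=1 → run A
t=2: queue=[A,E,H,D] q_used=2 → run A
t=3: queue=[A,E,H,D] q_used=3 → run A
t=4: queue=[E,H,D,A] q_used=0 → run E
t=5: queue=[E,H,D,A] q_used=1 → run E
t=6: queue=[E,H,D,A] q_used=2 → run E
t=7: queue=[H,D,A] q_used=0 → run H
t=8: queue=[H,D,A] q_used=1 → run H
t=9: queue=[H,D,A] q_used=2 → run H
t=10: queue=[H,D,A] q_used=3 → run H
t=11: queue=[D,A,H] q_used=0 → run D
t=12: queue=[D,A,H] q_used=1 → run D
t=13: queue=[A,H] q_used=0 → run A
t=14: queue=[A,H] q_used=1 → run A
t=15: queue=[A,H] q_used=2 → run A
t=16: queue=[H] q_used=0 → run H
t=17: queue=[H] q_used=1 → run H
t=18: (idle)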